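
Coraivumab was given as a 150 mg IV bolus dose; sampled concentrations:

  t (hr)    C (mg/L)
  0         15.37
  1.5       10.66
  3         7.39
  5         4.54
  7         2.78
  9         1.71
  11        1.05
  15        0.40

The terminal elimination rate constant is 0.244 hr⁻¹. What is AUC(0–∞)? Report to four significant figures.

AUC = 64.10 mg/L·hr

Trapezoidal AUC_0→15:
  [0→1.5]: (15.37+10.66)/2 × 1.5 = 19.5225
  [1.5→3]: (10.66+7.39)/2 × 1.5 = 13.5375
  [3→5]: (7.39+4.54)/2 × 2 = 11.93
  [5→7]: (4.54+2.78)/2 × 2 = 7.32
  [7→9]: (2.78+1.71)/2 × 2 = 4.49
  [9→11]: (1.71+1.05)/2 × 2 = 2.76
  [11→15]: (1.05+0.40)/2 × 4 = 2.9
  Sum = 62.46 mg/L·hr
Extrapolated tail: C_last / k_e = 0.40 / 0.244 = 1.639
AUC_0→∞ = 62.46 + 1.639 = 64.099 mg/L·hr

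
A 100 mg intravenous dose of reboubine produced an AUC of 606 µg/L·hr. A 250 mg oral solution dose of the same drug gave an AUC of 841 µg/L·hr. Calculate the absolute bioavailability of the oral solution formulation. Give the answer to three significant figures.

F = (AUC_ev / D_ev) / (AUC_iv / D_iv)
  = (841/250) / (606/100)
  = 3.364 / 6.06 = 0.5551

F = 0.555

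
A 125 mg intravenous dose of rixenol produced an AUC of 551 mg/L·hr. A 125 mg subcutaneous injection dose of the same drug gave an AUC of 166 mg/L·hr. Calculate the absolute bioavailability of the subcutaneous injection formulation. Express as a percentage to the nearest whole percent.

F = (AUC_ev / D_ev) / (AUC_iv / D_iv)
  = (166/125) / (551/125)
  = 1.328 / 4.408 = 0.3013
  = 30.13%

F = 30%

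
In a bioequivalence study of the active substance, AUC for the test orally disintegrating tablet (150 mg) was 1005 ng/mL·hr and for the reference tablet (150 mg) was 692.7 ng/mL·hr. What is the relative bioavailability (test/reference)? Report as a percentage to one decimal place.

F_rel = (AUC_test/D_test) / (AUC_ref/D_ref)
      = (1005/150) / (692.7/150)
      = 6.7 / 4.618 = 1.4508 = 145.08%

F_rel = 145.1%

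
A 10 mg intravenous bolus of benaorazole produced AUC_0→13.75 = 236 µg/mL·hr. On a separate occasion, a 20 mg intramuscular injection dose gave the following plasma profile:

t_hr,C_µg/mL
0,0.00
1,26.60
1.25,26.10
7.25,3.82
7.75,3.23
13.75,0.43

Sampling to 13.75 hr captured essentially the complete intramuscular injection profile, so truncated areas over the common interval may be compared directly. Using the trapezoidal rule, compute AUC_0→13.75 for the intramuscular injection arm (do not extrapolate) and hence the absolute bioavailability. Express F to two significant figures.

F = 0.26

Trapezoidal AUC_0→13.75 (intramuscular injection):
  [0→1]: (0.00+26.60)/2 × 1 = 13.3
  [1→1.25]: (26.60+26.10)/2 × 0.25 = 6.5875
  [1.25→7.25]: (26.10+3.82)/2 × 6 = 89.76
  [7.25→7.75]: (3.82+3.23)/2 × 0.5 = 1.7625
  [7.75→13.75]: (3.23+0.43)/2 × 6 = 10.98
  Sum = 122.39 µg/mL·hr
F = (AUC_ev/D_ev)/(AUC_iv/D_iv) = (122.39/20)/(236/10) = 6.1195/23.6 = 0.2593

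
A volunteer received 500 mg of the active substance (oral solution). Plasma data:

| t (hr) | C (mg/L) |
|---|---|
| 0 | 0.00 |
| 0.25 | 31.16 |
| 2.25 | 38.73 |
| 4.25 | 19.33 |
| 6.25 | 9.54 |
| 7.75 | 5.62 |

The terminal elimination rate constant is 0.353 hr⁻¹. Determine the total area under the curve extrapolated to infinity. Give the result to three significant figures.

AUC = 188 mg/L·hr

Trapezoidal AUC_0→7.75:
  [0→0.25]: (0.00+31.16)/2 × 0.25 = 3.895
  [0.25→2.25]: (31.16+38.73)/2 × 2 = 69.89
  [2.25→4.25]: (38.73+19.33)/2 × 2 = 58.06
  [4.25→6.25]: (19.33+9.54)/2 × 2 = 28.87
  [6.25→7.75]: (9.54+5.62)/2 × 1.5 = 11.37
  Sum = 172.085 mg/L·hr
Extrapolated tail: C_last / k_e = 5.62 / 0.353 = 15.921
AUC_0→∞ = 172.085 + 15.921 = 188.006 mg/L·hr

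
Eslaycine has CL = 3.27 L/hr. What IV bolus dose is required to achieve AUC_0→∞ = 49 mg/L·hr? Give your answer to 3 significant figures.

Dose_iv = CL × AUC_0→∞
     = 3.27 × 49 = 160.23 mg

Dose = 160 mg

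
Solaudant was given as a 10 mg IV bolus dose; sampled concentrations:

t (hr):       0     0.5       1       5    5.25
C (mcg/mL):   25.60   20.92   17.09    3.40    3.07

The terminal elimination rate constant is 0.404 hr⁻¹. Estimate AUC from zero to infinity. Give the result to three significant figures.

AUC = 70.5 mcg/mL·hr

Trapezoidal AUC_0→5.25:
  [0→0.5]: (25.60+20.92)/2 × 0.5 = 11.63
  [0.5→1]: (20.92+17.09)/2 × 0.5 = 9.5025
  [1→5]: (17.09+3.40)/2 × 4 = 40.98
  [5→5.25]: (3.40+3.07)/2 × 0.25 = 0.80875
  Sum = 62.92125 mcg/mL·hr
Extrapolated tail: C_last / k_e = 3.07 / 0.404 = 7.599
AUC_0→∞ = 62.92125 + 7.599 = 70.52025 mcg/mL·hr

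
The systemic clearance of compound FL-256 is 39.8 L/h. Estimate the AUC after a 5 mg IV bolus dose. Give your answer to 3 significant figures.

AUC_0→∞ = Dose_iv / CL
        = 5 / 39.8 = 0.125628 mg/L·h

AUC = 0.126 mg/L·h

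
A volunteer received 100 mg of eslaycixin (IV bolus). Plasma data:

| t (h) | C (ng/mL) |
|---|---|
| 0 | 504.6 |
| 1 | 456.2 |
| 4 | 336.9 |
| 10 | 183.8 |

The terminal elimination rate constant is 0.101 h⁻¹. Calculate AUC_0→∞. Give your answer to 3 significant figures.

Trapezoidal AUC_0→10:
  [0→1]: (504.6+456.2)/2 × 1 = 480.4
  [1→4]: (456.2+336.9)/2 × 3 = 1189.65
  [4→10]: (336.9+183.8)/2 × 6 = 1562.1
  Sum = 3232.15 ng/mL·h
Extrapolated tail: C_last / k_e = 183.8 / 0.101 = 1819.802
AUC_0→∞ = 3232.15 + 1819.802 = 5051.952 ng/mL·h

AUC = 5050 ng/mL·h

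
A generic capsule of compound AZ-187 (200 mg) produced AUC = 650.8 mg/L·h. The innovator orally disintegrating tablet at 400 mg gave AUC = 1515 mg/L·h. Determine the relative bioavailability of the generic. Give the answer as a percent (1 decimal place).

F_rel = 85.9%

F_rel = (AUC_test/D_test) / (AUC_ref/D_ref)
      = (650.8/200) / (1515/400)
      = 3.254 / 3.7875 = 0.8591 = 85.91%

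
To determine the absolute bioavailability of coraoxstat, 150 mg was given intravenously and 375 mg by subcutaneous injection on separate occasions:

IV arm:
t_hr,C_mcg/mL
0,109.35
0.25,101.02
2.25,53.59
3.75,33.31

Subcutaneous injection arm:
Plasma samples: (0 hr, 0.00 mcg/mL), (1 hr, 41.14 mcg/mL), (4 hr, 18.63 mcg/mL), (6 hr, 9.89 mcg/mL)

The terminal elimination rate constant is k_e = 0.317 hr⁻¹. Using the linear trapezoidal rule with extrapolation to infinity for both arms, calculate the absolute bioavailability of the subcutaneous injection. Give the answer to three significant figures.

F = 0.194

Trapezoidal AUC_0→3.75 (IV):
  [0→0.25]: (109.35+101.02)/2 × 0.25 = 26.29625
  [0.25→2.25]: (101.02+53.59)/2 × 2 = 154.61
  [2.25→3.75]: (53.59+33.31)/2 × 1.5 = 65.175
  Sum = 246.08125 mcg/mL·hr
IV tail: 33.31/0.317 = 105.079; AUC_iv,0→∞ = 246.08125 + 105.079 = 351.16025 mcg/mL·hr
Trapezoidal AUC_0→6 (subcutaneous injection):
  [0→1]: (0.00+41.14)/2 × 1 = 20.57
  [1→4]: (41.14+18.63)/2 × 3 = 89.655
  [4→6]: (18.63+9.89)/2 × 2 = 28.52
  Sum = 138.745 mcg/mL·hr
subcutaneous injection tail: 9.89/0.317 = 31.199; AUC_ev,0→∞ = 138.745 + 31.199 = 169.944 mcg/mL·hr
F = (AUC_ev/D_ev)/(AUC_iv/D_iv) = (169.944/375)/(351.16025/150) = 0.453184/2.34107 = 0.1936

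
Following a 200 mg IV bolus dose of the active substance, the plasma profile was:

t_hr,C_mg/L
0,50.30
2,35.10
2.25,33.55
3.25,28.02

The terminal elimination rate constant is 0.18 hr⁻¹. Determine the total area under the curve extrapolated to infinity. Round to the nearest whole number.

Trapezoidal AUC_0→3.25:
  [0→2]: (50.30+35.10)/2 × 2 = 85.4
  [2→2.25]: (35.10+33.55)/2 × 0.25 = 8.58125
  [2.25→3.25]: (33.55+28.02)/2 × 1 = 30.785
  Sum = 124.76625 mg/L·hr
Extrapolated tail: C_last / k_e = 28.02 / 0.18 = 155.667
AUC_0→∞ = 124.76625 + 155.667 = 280.43325 mg/L·hr

AUC = 280 mg/L·hr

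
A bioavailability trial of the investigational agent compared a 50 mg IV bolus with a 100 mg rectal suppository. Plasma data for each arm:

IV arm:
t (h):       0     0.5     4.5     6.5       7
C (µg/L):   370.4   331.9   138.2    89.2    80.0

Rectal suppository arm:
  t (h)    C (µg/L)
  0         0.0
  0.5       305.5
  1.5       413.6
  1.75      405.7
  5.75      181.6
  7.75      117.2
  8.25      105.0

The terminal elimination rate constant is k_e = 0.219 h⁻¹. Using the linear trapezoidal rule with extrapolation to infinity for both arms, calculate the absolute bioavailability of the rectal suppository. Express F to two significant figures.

Trapezoidal AUC_0→7 (IV):
  [0→0.5]: (370.4+331.9)/2 × 0.5 = 175.575
  [0.5→4.5]: (331.9+138.2)/2 × 4 = 940.2
  [4.5→6.5]: (138.2+89.2)/2 × 2 = 227.4
  [6.5→7]: (89.2+80.0)/2 × 0.5 = 42.3
  Sum = 1385.475 µg/L·h
IV tail: 80.0/0.219 = 365.297; AUC_iv,0→∞ = 1385.475 + 365.297 = 1750.772 µg/L·h
Trapezoidal AUC_0→8.25 (rectal suppository):
  [0→0.5]: (0.0+305.5)/2 × 0.5 = 76.375
  [0.5→1.5]: (305.5+413.6)/2 × 1 = 359.55
  [1.5→1.75]: (413.6+405.7)/2 × 0.25 = 102.4125
  [1.75→5.75]: (405.7+181.6)/2 × 4 = 1174.6
  [5.75→7.75]: (181.6+117.2)/2 × 2 = 298.8
  [7.75→8.25]: (117.2+105.0)/2 × 0.5 = 55.55
  Sum = 2067.2875 µg/L·h
rectal suppository tail: 105.0/0.219 = 479.452; AUC_ev,0→∞ = 2067.2875 + 479.452 = 2546.7395 µg/L·h
F = (AUC_ev/D_ev)/(AUC_iv/D_iv) = (2546.7395/100)/(1750.772/50) = 25.467395/35.01544 = 0.7273

F = 0.73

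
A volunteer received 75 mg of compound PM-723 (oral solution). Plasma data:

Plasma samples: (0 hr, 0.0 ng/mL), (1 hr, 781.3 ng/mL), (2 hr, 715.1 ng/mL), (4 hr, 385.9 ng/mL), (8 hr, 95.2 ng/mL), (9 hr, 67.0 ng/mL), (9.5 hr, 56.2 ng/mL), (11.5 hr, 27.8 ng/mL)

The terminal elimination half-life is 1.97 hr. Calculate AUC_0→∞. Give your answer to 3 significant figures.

AUC = 3480 ng/mL·hr

Trapezoidal AUC_0→11.5:
  [0→1]: (0.0+781.3)/2 × 1 = 390.65
  [1→2]: (781.3+715.1)/2 × 1 = 748.2
  [2→4]: (715.1+385.9)/2 × 2 = 1101.0
  [4→8]: (385.9+95.2)/2 × 4 = 962.2
  [8→9]: (95.2+67.0)/2 × 1 = 81.1
  [9→9.5]: (67.0+56.2)/2 × 0.5 = 30.8
  [9.5→11.5]: (56.2+27.8)/2 × 2 = 84.0
  Sum = 3397.95 ng/mL·hr
k_e = ln2 / t½ = 0.693147 / 1.97 = 0.3519 hr^-1
Extrapolated tail: C_last / k_e = 27.8 / 0.3519 = 79.000
AUC_0→∞ = 3397.95 + 79.000 = 3476.95 ng/mL·hr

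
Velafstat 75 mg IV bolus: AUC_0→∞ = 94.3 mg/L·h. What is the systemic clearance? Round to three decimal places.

CL = Dose_iv / AUC_0→∞
   = 75 / 94.3 = 0.795334 L/h

CL = 0.795 L/h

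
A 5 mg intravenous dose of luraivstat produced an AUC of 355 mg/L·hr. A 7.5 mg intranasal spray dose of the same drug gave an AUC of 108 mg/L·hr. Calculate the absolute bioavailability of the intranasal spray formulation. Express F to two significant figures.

F = 0.20

F = (AUC_ev / D_ev) / (AUC_iv / D_iv)
  = (108/7.5) / (355/5)
  = 14.4 / 71 = 0.2028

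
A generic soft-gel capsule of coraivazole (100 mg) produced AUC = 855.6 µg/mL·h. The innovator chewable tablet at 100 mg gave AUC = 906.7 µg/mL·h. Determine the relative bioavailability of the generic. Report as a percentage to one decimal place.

F_rel = 94.4%

F_rel = (AUC_test/D_test) / (AUC_ref/D_ref)
      = (855.6/100) / (906.7/100)
      = 8.556 / 9.067 = 0.9436 = 94.36%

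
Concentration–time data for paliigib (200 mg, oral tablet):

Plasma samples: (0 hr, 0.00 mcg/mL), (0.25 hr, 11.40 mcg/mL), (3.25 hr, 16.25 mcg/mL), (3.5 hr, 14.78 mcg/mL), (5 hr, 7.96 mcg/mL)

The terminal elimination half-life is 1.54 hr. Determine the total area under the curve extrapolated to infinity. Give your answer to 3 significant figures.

AUC = 81.5 mcg/mL·hr

Trapezoidal AUC_0→5:
  [0→0.25]: (0.00+11.40)/2 × 0.25 = 1.425
  [0.25→3.25]: (11.40+16.25)/2 × 3 = 41.475
  [3.25→3.5]: (16.25+14.78)/2 × 0.25 = 3.87875
  [3.5→5]: (14.78+7.96)/2 × 1.5 = 17.055
  Sum = 63.83375 mcg/mL·hr
k_e = ln2 / t½ = 0.693147 / 1.54 = 0.4501 hr^-1
Extrapolated tail: C_last / k_e = 7.96 / 0.4501 = 17.685
AUC_0→∞ = 63.83375 + 17.685 = 81.51875 mcg/mL·hr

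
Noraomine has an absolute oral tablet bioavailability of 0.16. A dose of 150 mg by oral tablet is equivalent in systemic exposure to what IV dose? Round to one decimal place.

D_iv = 24.0 mg

Systemic exposure from an extravascular dose = F × D_ev, so the equivalent IV dose is F × D_ev.
D_iv = F × D_ev = 0.16 × 150 = 24 mg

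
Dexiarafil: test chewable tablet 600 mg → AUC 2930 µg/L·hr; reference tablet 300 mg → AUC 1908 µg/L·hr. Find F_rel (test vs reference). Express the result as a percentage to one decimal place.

F_rel = 76.8%

F_rel = (AUC_test/D_test) / (AUC_ref/D_ref)
      = (2930/600) / (1908/300)
      = 4.88333 / 6.36 = 0.7678 = 76.78%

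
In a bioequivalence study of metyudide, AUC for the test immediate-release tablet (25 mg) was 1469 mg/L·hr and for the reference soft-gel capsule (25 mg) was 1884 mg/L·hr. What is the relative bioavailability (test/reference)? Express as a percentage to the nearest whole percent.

F_rel = 78%

F_rel = (AUC_test/D_test) / (AUC_ref/D_ref)
      = (1469/25) / (1884/25)
      = 58.76 / 75.36 = 0.7797 = 77.97%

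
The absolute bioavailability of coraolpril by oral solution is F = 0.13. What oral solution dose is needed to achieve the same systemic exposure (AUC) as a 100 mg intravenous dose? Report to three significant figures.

D_oral = 769 mg

For equal systemic exposure: F × D_ev = D_iv
D_ev = D_iv / F = 100 / 0.13 = 769.231 mg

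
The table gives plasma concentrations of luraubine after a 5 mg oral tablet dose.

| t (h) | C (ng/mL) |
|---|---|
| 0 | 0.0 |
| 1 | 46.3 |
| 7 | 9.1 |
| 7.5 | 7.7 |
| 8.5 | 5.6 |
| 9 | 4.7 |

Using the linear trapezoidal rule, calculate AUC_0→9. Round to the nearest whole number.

AUC = 203 ng/mL·h

Trapezoidal AUC_0→9:
  [0→1]: (0.0+46.3)/2 × 1 = 23.15
  [1→7]: (46.3+9.1)/2 × 6 = 166.2
  [7→7.5]: (9.1+7.7)/2 × 0.5 = 4.2
  [7.5→8.5]: (7.7+5.6)/2 × 1 = 6.65
  [8.5→9]: (5.6+4.7)/2 × 0.5 = 2.575
  Sum = 202.775 ng/mL·h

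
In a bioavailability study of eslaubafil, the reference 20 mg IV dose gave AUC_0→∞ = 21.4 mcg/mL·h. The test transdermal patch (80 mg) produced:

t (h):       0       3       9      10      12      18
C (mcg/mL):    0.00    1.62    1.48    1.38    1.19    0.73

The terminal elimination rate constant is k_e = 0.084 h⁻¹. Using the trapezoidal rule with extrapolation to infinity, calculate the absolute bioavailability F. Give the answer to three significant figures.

F = 0.353

Trapezoidal AUC_0→18 (transdermal patch):
  [0→3]: (0.00+1.62)/2 × 3 = 2.43
  [3→9]: (1.62+1.48)/2 × 6 = 9.3
  [9→10]: (1.48+1.38)/2 × 1 = 1.43
  [10→12]: (1.38+1.19)/2 × 2 = 2.57
  [12→18]: (1.19+0.73)/2 × 6 = 5.76
  Sum = 21.49 mcg/mL·h
Tail: C_last/k_e = 0.73/0.084 = 8.690
AUC_0→∞ (transdermal patch) = 21.49 + 8.690 = 30.18 mcg/mL·h
F = (AUC_ev/D_ev)/(AUC_iv/D_iv) = (30.18/80)/(21.4/20) = 0.37725/1.07 = 0.3526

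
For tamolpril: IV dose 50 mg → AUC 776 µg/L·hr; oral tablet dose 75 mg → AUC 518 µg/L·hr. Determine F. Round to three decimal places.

F = (AUC_ev / D_ev) / (AUC_iv / D_iv)
  = (518/75) / (776/50)
  = 6.90667 / 15.52 = 0.4450

F = 0.445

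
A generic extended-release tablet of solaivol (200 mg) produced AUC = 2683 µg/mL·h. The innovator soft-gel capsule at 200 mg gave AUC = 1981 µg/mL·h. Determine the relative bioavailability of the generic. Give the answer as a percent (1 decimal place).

F_rel = (AUC_test/D_test) / (AUC_ref/D_ref)
      = (2683/200) / (1981/200)
      = 13.415 / 9.905 = 1.3544 = 135.44%

F_rel = 135.4%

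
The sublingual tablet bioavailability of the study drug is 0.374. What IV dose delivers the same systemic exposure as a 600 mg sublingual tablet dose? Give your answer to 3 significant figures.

D_iv = 224 mg

Systemic exposure from an extravascular dose = F × D_ev, so the equivalent IV dose is F × D_ev.
D_iv = F × D_ev = 0.374 × 600 = 224.4 mg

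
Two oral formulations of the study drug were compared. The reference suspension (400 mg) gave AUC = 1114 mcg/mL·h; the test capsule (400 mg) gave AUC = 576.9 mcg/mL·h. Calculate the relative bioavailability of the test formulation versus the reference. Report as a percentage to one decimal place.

F_rel = 51.8%

F_rel = (AUC_test/D_test) / (AUC_ref/D_ref)
      = (576.9/400) / (1114/400)
      = 1.44225 / 2.785 = 0.5179 = 51.79%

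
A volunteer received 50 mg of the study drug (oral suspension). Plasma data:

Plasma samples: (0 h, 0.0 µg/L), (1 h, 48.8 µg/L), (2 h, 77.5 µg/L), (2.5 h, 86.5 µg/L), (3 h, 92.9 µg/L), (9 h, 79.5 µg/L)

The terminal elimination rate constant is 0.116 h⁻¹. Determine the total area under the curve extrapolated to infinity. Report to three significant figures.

AUC = 1380 µg/L·h

Trapezoidal AUC_0→9:
  [0→1]: (0.0+48.8)/2 × 1 = 24.4
  [1→2]: (48.8+77.5)/2 × 1 = 63.15
  [2→2.5]: (77.5+86.5)/2 × 0.5 = 41.0
  [2.5→3]: (86.5+92.9)/2 × 0.5 = 44.85
  [3→9]: (92.9+79.5)/2 × 6 = 517.2
  Sum = 690.6 µg/L·h
Extrapolated tail: C_last / k_e = 79.5 / 0.116 = 685.345
AUC_0→∞ = 690.6 + 685.345 = 1375.945 µg/L·h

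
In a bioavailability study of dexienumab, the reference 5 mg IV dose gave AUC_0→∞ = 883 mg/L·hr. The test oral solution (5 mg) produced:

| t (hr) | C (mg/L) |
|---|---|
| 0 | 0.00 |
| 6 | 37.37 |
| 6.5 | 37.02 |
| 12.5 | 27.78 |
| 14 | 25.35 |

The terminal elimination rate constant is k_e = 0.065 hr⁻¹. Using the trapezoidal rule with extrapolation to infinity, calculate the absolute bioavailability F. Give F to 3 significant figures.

Trapezoidal AUC_0→14 (oral solution):
  [0→6]: (0.00+37.37)/2 × 6 = 112.11
  [6→6.5]: (37.37+37.02)/2 × 0.5 = 18.5975
  [6.5→12.5]: (37.02+27.78)/2 × 6 = 194.4
  [12.5→14]: (27.78+25.35)/2 × 1.5 = 39.8475
  Sum = 364.955 mg/L·hr
Tail: C_last/k_e = 25.35/0.065 = 390.000
AUC_0→∞ (oral solution) = 364.955 + 390.000 = 754.955 mg/L·hr
F = (AUC_ev/D_ev)/(AUC_iv/D_iv) = (754.955/5)/(883/5) = 150.991/176.6 = 0.8550

F = 0.855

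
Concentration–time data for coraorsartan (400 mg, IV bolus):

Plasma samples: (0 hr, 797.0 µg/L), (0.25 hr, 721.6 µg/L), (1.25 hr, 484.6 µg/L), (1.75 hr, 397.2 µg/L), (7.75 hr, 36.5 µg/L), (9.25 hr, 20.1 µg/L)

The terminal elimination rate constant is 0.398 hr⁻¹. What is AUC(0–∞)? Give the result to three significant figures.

Trapezoidal AUC_0→9.25:
  [0→0.25]: (797.0+721.6)/2 × 0.25 = 189.825
  [0.25→1.25]: (721.6+484.6)/2 × 1 = 603.1
  [1.25→1.75]: (484.6+397.2)/2 × 0.5 = 220.45
  [1.75→7.75]: (397.2+36.5)/2 × 6 = 1301.1
  [7.75→9.25]: (36.5+20.1)/2 × 1.5 = 42.45
  Sum = 2356.925 µg/L·hr
Extrapolated tail: C_last / k_e = 20.1 / 0.398 = 50.503
AUC_0→∞ = 2356.925 + 50.503 = 2407.428 µg/L·hr

AUC = 2410 µg/L·hr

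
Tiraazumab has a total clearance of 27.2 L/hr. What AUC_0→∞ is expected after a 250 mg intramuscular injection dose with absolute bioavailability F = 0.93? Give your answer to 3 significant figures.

AUC = 8.55 mg/L·hr

AUC_0→∞ = F × Dose / CL
        = 0.93 × 250 / 27.2 = 8.54779 mg/L·hr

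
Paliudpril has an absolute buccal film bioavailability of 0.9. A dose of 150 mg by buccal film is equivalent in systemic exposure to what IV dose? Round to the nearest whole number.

Systemic exposure from an extravascular dose = F × D_ev, so the equivalent IV dose is F × D_ev.
D_iv = F × D_ev = 0.9 × 150 = 135 mg

D_iv = 135 mg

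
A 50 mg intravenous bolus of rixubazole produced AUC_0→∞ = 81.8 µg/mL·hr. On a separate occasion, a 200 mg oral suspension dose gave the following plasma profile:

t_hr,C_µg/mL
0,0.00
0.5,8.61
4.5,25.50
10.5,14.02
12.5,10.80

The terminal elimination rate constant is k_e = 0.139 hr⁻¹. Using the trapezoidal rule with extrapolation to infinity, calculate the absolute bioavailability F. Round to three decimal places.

Trapezoidal AUC_0→12.5 (oral suspension):
  [0→0.5]: (0.00+8.61)/2 × 0.5 = 2.1525
  [0.5→4.5]: (8.61+25.50)/2 × 4 = 68.22
  [4.5→10.5]: (25.50+14.02)/2 × 6 = 118.56
  [10.5→12.5]: (14.02+10.80)/2 × 2 = 24.82
  Sum = 213.7525 µg/mL·hr
Tail: C_last/k_e = 10.80/0.139 = 77.698
AUC_0→∞ (oral suspension) = 213.7525 + 77.698 = 291.4505 µg/mL·hr
F = (AUC_ev/D_ev)/(AUC_iv/D_iv) = (291.4505/200)/(81.8/50) = 1.4572525/1.636 = 0.8907

F = 0.891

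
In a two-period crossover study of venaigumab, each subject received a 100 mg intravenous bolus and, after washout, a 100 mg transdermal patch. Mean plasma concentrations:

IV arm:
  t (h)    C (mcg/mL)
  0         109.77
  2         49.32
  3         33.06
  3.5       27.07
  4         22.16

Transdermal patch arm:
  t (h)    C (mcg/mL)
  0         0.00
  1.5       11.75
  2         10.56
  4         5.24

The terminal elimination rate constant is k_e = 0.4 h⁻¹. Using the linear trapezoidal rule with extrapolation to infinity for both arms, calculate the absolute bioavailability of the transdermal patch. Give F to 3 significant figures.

Trapezoidal AUC_0→4 (IV):
  [0→2]: (109.77+49.32)/2 × 2 = 159.09
  [2→3]: (49.32+33.06)/2 × 1 = 41.19
  [3→3.5]: (33.06+27.07)/2 × 0.5 = 15.0325
  [3.5→4]: (27.07+22.16)/2 × 0.5 = 12.3075
  Sum = 227.62 mcg/mL·h
IV tail: 22.16/0.4 = 55.400; AUC_iv,0→∞ = 227.62 + 55.400 = 283.02 mcg/mL·h
Trapezoidal AUC_0→4 (transdermal patch):
  [0→1.5]: (0.00+11.75)/2 × 1.5 = 8.8125
  [1.5→2]: (11.75+10.56)/2 × 0.5 = 5.5775
  [2→4]: (10.56+5.24)/2 × 2 = 15.8
  Sum = 30.19 mcg/mL·h
transdermal patch tail: 5.24/0.4 = 13.100; AUC_ev,0→∞ = 30.19 + 13.100 = 43.29 mcg/mL·h
F = (AUC_ev/D_ev)/(AUC_iv/D_iv) = (43.29/100)/(283.02/100) = 0.4329/2.8302 = 0.1530

F = 0.153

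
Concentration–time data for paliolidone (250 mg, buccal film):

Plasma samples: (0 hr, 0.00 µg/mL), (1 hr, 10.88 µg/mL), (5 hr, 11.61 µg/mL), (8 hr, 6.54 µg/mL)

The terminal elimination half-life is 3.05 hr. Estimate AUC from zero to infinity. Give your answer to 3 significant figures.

AUC = 106 µg/mL·hr

Trapezoidal AUC_0→8:
  [0→1]: (0.00+10.88)/2 × 1 = 5.44
  [1→5]: (10.88+11.61)/2 × 4 = 44.98
  [5→8]: (11.61+6.54)/2 × 3 = 27.225
  Sum = 77.645 µg/mL·hr
k_e = ln2 / t½ = 0.693147 / 3.05 = 0.2273 hr^-1
Extrapolated tail: C_last / k_e = 6.54 / 0.2273 = 28.773
AUC_0→∞ = 77.645 + 28.773 = 106.418 µg/mL·hr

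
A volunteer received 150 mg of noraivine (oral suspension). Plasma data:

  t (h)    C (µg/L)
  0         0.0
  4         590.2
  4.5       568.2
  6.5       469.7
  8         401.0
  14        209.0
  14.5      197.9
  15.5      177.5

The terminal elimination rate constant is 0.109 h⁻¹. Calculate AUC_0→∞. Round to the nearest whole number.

Trapezoidal AUC_0→15.5:
  [0→4]: (0.0+590.2)/2 × 4 = 1180.4
  [4→4.5]: (590.2+568.2)/2 × 0.5 = 289.6
  [4.5→6.5]: (568.2+469.7)/2 × 2 = 1037.9
  [6.5→8]: (469.7+401.0)/2 × 1.5 = 653.025
  [8→14]: (401.0+209.0)/2 × 6 = 1830.0
  [14→14.5]: (209.0+197.9)/2 × 0.5 = 101.725
  [14.5→15.5]: (197.9+177.5)/2 × 1 = 187.7
  Sum = 5280.35 µg/L·h
Extrapolated tail: C_last / k_e = 177.5 / 0.109 = 1628.440
AUC_0→∞ = 5280.35 + 1628.440 = 6908.79 µg/L·h

AUC = 6909 µg/L·h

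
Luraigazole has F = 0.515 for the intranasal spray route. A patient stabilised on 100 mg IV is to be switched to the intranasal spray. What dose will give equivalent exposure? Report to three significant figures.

D_intranasal = 194 mg

For equal systemic exposure: F × D_ev = D_iv
D_ev = D_iv / F = 100 / 0.515 = 194.175 mg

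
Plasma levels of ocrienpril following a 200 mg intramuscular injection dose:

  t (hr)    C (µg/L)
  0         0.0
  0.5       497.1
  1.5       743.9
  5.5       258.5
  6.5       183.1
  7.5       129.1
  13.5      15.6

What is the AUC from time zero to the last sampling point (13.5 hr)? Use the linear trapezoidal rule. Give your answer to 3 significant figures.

AUC = 3560 µg/L·hr

Trapezoidal AUC_0→13.5:
  [0→0.5]: (0.0+497.1)/2 × 0.5 = 124.275
  [0.5→1.5]: (497.1+743.9)/2 × 1 = 620.5
  [1.5→5.5]: (743.9+258.5)/2 × 4 = 2004.8
  [5.5→6.5]: (258.5+183.1)/2 × 1 = 220.8
  [6.5→7.5]: (183.1+129.1)/2 × 1 = 156.1
  [7.5→13.5]: (129.1+15.6)/2 × 6 = 434.1
  Sum = 3560.575 µg/L·hr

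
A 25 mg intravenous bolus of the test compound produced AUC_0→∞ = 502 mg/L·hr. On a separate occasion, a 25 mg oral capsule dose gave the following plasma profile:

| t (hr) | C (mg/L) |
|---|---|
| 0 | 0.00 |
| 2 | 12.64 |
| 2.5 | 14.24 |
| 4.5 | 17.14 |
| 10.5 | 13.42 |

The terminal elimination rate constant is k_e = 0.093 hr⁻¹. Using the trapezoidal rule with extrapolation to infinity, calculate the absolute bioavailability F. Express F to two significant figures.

Trapezoidal AUC_0→10.5 (oral capsule):
  [0→2]: (0.00+12.64)/2 × 2 = 12.64
  [2→2.5]: (12.64+14.24)/2 × 0.5 = 6.72
  [2.5→4.5]: (14.24+17.14)/2 × 2 = 31.38
  [4.5→10.5]: (17.14+13.42)/2 × 6 = 91.68
  Sum = 142.42 mg/L·hr
Tail: C_last/k_e = 13.42/0.093 = 144.301
AUC_0→∞ (oral capsule) = 142.42 + 144.301 = 286.721 mg/L·hr
F = (AUC_ev/D_ev)/(AUC_iv/D_iv) = (286.721/25)/(502/25) = 11.46884/20.08 = 0.5712

F = 0.57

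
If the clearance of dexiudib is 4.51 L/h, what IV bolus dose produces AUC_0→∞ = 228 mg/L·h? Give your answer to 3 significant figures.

Dose = 1030 mg

Dose_iv = CL × AUC_0→∞
     = 4.51 × 228 = 1028.28 mg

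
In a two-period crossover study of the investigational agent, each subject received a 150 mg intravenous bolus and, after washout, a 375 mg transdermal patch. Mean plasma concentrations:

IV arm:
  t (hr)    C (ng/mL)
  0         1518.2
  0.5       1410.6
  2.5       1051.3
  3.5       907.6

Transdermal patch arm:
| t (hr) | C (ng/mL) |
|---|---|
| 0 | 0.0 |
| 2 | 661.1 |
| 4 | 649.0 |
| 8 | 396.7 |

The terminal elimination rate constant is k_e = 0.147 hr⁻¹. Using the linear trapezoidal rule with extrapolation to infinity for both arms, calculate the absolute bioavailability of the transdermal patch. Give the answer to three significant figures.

Trapezoidal AUC_0→3.5 (IV):
  [0→0.5]: (1518.2+1410.6)/2 × 0.5 = 732.2
  [0.5→2.5]: (1410.6+1051.3)/2 × 2 = 2461.9
  [2.5→3.5]: (1051.3+907.6)/2 × 1 = 979.45
  Sum = 4173.55 ng/mL·hr
IV tail: 907.6/0.147 = 6174.150; AUC_iv,0→∞ = 4173.55 + 6174.150 = 10347.7 ng/mL·hr
Trapezoidal AUC_0→8 (transdermal patch):
  [0→2]: (0.0+661.1)/2 × 2 = 661.1
  [2→4]: (661.1+649.0)/2 × 2 = 1310.1
  [4→8]: (649.0+396.7)/2 × 4 = 2091.4
  Sum = 4062.6 ng/mL·hr
transdermal patch tail: 396.7/0.147 = 2698.639; AUC_ev,0→∞ = 4062.6 + 2698.639 = 6761.239 ng/mL·hr
F = (AUC_ev/D_ev)/(AUC_iv/D_iv) = (6761.239/375)/(10347.7/150) = 18.03/68.9847 = 0.2614

F = 0.261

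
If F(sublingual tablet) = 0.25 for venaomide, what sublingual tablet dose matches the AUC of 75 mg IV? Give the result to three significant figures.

For equal systemic exposure: F × D_ev = D_iv
D_ev = D_iv / F = 75 / 0.25 = 300 mg

D_sublingual = 300 mg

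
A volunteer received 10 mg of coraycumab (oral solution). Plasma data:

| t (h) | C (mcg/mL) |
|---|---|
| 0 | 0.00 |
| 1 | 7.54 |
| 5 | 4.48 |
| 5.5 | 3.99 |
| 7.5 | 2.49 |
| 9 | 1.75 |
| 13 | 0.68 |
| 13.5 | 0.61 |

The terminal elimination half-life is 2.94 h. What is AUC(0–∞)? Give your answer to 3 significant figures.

AUC = 47.4 mcg/mL·h

Trapezoidal AUC_0→13.5:
  [0→1]: (0.00+7.54)/2 × 1 = 3.77
  [1→5]: (7.54+4.48)/2 × 4 = 24.04
  [5→5.5]: (4.48+3.99)/2 × 0.5 = 2.1175
  [5.5→7.5]: (3.99+2.49)/2 × 2 = 6.48
  [7.5→9]: (2.49+1.75)/2 × 1.5 = 3.18
  [9→13]: (1.75+0.68)/2 × 4 = 4.86
  [13→13.5]: (0.68+0.61)/2 × 0.5 = 0.3225
  Sum = 44.77 mcg/mL·h
k_e = ln2 / t½ = 0.693147 / 2.94 = 0.2358 h^-1
Extrapolated tail: C_last / k_e = 0.61 / 0.2358 = 2.587
AUC_0→∞ = 44.77 + 2.587 = 47.357 mcg/mL·h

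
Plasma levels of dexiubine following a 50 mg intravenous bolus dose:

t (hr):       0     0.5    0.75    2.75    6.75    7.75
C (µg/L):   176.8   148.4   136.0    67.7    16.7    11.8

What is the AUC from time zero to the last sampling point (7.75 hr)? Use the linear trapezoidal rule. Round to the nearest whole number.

AUC = 504 µg/L·hr

Trapezoidal AUC_0→7.75:
  [0→0.5]: (176.8+148.4)/2 × 0.5 = 81.3
  [0.5→0.75]: (148.4+136.0)/2 × 0.25 = 35.55
  [0.75→2.75]: (136.0+67.7)/2 × 2 = 203.7
  [2.75→6.75]: (67.7+16.7)/2 × 4 = 168.8
  [6.75→7.75]: (16.7+11.8)/2 × 1 = 14.25
  Sum = 503.6 µg/L·hr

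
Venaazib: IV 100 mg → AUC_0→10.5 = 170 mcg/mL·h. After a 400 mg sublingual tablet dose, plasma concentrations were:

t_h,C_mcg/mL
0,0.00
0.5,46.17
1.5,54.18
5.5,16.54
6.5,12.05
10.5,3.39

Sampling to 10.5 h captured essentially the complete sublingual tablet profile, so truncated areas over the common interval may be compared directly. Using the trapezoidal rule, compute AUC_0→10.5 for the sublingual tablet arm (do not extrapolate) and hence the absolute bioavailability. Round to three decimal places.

F = 0.365

Trapezoidal AUC_0→10.5 (sublingual tablet):
  [0→0.5]: (0.00+46.17)/2 × 0.5 = 11.5425
  [0.5→1.5]: (46.17+54.18)/2 × 1 = 50.175
  [1.5→5.5]: (54.18+16.54)/2 × 4 = 141.44
  [5.5→6.5]: (16.54+12.05)/2 × 1 = 14.295
  [6.5→10.5]: (12.05+3.39)/2 × 4 = 30.88
  Sum = 248.3325 mcg/mL·h
F = (AUC_ev/D_ev)/(AUC_iv/D_iv) = (248.3325/400)/(170/100) = 0.62083125/1.7 = 0.3652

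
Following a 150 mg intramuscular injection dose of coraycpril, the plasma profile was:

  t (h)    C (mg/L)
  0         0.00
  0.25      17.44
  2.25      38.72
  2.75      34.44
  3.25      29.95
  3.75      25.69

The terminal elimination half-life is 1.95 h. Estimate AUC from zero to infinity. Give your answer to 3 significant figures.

Trapezoidal AUC_0→3.75:
  [0→0.25]: (0.00+17.44)/2 × 0.25 = 2.18
  [0.25→2.25]: (17.44+38.72)/2 × 2 = 56.16
  [2.25→2.75]: (38.72+34.44)/2 × 0.5 = 18.29
  [2.75→3.25]: (34.44+29.95)/2 × 0.5 = 16.0975
  [3.25→3.75]: (29.95+25.69)/2 × 0.5 = 13.91
  Sum = 106.6375 mg/L·h
k_e = ln2 / t½ = 0.693147 / 1.95 = 0.3555 h^-1
Extrapolated tail: C_last / k_e = 25.69 / 0.3555 = 72.264
AUC_0→∞ = 106.6375 + 72.264 = 178.9015 mg/L·h

AUC = 179 mg/L·h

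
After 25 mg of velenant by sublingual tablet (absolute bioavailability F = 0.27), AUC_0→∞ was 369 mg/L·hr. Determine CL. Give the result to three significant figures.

CL = F × Dose / AUC_0→∞
   = 0.27 × 25 / 369 = 0.0182927 L/hr

CL = 0.0183 L/hr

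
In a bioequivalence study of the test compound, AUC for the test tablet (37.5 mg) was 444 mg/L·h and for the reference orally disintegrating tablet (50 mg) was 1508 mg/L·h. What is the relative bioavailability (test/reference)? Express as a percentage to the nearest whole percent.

F_rel = (AUC_test/D_test) / (AUC_ref/D_ref)
      = (444/37.5) / (1508/50)
      = 11.84 / 30.16 = 0.3926 = 39.26%

F_rel = 39%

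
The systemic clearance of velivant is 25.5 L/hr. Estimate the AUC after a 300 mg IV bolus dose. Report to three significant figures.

AUC_0→∞ = Dose_iv / CL
        = 300 / 25.5 = 11.7647 mg/L·hr

AUC = 11.8 mg/L·hr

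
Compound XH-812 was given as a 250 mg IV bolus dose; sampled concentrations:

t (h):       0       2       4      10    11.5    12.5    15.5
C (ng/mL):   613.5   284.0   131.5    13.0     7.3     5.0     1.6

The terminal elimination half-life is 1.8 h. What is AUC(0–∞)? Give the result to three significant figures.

AUC = 1780 ng/mL·h

Trapezoidal AUC_0→15.5:
  [0→2]: (613.5+284.0)/2 × 2 = 897.5
  [2→4]: (284.0+131.5)/2 × 2 = 415.5
  [4→10]: (131.5+13.0)/2 × 6 = 433.5
  [10→11.5]: (13.0+7.3)/2 × 1.5 = 15.225
  [11.5→12.5]: (7.3+5.0)/2 × 1 = 6.15
  [12.5→15.5]: (5.0+1.6)/2 × 3 = 9.9
  Sum = 1777.775 ng/mL·h
k_e = ln2 / t½ = 0.693147 / 1.8 = 0.3851 h^-1
Extrapolated tail: C_last / k_e = 1.6 / 0.3851 = 4.155
AUC_0→∞ = 1777.775 + 4.155 = 1781.93 ng/mL·h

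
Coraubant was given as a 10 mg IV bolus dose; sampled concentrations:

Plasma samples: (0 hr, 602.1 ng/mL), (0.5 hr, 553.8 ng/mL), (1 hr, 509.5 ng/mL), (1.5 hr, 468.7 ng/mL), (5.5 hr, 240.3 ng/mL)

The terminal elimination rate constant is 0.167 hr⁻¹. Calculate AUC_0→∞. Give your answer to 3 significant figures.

AUC = 3660 ng/mL·hr

Trapezoidal AUC_0→5.5:
  [0→0.5]: (602.1+553.8)/2 × 0.5 = 288.975
  [0.5→1]: (553.8+509.5)/2 × 0.5 = 265.825
  [1→1.5]: (509.5+468.7)/2 × 0.5 = 244.55
  [1.5→5.5]: (468.7+240.3)/2 × 4 = 1418.0
  Sum = 2217.35 ng/mL·hr
Extrapolated tail: C_last / k_e = 240.3 / 0.167 = 1438.922
AUC_0→∞ = 2217.35 + 1438.922 = 3656.272 ng/mL·hr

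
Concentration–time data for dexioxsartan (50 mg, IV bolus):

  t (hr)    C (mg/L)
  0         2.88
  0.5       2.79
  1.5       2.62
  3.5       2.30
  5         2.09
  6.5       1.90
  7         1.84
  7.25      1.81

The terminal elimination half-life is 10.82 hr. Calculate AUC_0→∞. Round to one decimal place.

AUC = 45.0 mg/L·hr

Trapezoidal AUC_0→7.25:
  [0→0.5]: (2.88+2.79)/2 × 0.5 = 1.4175
  [0.5→1.5]: (2.79+2.62)/2 × 1 = 2.705
  [1.5→3.5]: (2.62+2.30)/2 × 2 = 4.92
  [3.5→5]: (2.30+2.09)/2 × 1.5 = 3.2925
  [5→6.5]: (2.09+1.90)/2 × 1.5 = 2.9925
  [6.5→7]: (1.90+1.84)/2 × 0.5 = 0.935
  [7→7.25]: (1.84+1.81)/2 × 0.25 = 0.45625
  Sum = 16.71875 mg/L·hr
k_e = ln2 / t½ = 0.693147 / 10.82 = 0.0641 hr^-1
Extrapolated tail: C_last / k_e = 1.81 / 0.0641 = 28.237
AUC_0→∞ = 16.71875 + 28.237 = 44.95575 mg/L·hr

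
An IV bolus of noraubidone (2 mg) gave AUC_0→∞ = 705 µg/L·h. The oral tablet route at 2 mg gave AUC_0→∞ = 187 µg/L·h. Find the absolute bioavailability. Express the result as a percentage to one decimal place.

F = 26.5%

F = (AUC_ev / D_ev) / (AUC_iv / D_iv)
  = (187/2) / (705/2)
  = 93.5 / 352.5 = 0.2652
  = 26.52%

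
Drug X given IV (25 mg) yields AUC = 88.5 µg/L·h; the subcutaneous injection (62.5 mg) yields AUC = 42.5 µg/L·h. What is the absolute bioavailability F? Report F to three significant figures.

F = (AUC_ev / D_ev) / (AUC_iv / D_iv)
  = (42.5/62.5) / (88.5/25)
  = 0.68 / 3.54 = 0.1921

F = 0.192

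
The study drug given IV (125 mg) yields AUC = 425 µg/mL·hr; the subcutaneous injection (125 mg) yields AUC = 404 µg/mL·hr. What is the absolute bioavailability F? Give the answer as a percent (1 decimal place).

F = 95.1%

F = (AUC_ev / D_ev) / (AUC_iv / D_iv)
  = (404/125) / (425/125)
  = 3.232 / 3.4 = 0.9506
  = 95.06%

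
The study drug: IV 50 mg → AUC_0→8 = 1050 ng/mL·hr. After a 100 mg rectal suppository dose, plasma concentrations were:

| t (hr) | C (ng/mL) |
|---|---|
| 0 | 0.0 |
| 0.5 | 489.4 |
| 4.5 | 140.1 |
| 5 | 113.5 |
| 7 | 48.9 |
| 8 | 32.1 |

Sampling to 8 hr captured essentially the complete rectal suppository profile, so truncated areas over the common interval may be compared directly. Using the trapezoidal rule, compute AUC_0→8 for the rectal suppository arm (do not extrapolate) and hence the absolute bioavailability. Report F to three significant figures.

F = 0.785

Trapezoidal AUC_0→8 (rectal suppository):
  [0→0.5]: (0.0+489.4)/2 × 0.5 = 122.35
  [0.5→4.5]: (489.4+140.1)/2 × 4 = 1259.0
  [4.5→5]: (140.1+113.5)/2 × 0.5 = 63.4
  [5→7]: (113.5+48.9)/2 × 2 = 162.4
  [7→8]: (48.9+32.1)/2 × 1 = 40.5
  Sum = 1647.65 ng/mL·hr
F = (AUC_ev/D_ev)/(AUC_iv/D_iv) = (1647.65/100)/(1050/50) = 16.4765/21 = 0.7846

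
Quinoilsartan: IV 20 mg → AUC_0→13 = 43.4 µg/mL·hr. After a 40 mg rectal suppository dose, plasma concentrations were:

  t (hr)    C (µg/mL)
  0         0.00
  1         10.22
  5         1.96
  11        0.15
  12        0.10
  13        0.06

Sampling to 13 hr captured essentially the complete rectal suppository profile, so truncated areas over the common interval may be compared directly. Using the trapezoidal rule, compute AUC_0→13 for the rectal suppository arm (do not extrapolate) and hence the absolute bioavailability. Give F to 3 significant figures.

Trapezoidal AUC_0→13 (rectal suppository):
  [0→1]: (0.00+10.22)/2 × 1 = 5.11
  [1→5]: (10.22+1.96)/2 × 4 = 24.36
  [5→11]: (1.96+0.15)/2 × 6 = 6.33
  [11→12]: (0.15+0.10)/2 × 1 = 0.125
  [12→13]: (0.10+0.06)/2 × 1 = 0.08
  Sum = 36.005 µg/mL·hr
F = (AUC_ev/D_ev)/(AUC_iv/D_iv) = (36.005/40)/(43.4/20) = 0.900125/2.17 = 0.4148

F = 0.415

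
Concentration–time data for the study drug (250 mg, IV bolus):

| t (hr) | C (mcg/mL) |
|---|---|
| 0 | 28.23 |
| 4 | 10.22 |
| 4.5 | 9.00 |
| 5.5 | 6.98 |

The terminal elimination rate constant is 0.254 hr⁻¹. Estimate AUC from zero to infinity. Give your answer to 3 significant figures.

Trapezoidal AUC_0→5.5:
  [0→4]: (28.23+10.22)/2 × 4 = 76.9
  [4→4.5]: (10.22+9.00)/2 × 0.5 = 4.805
  [4.5→5.5]: (9.00+6.98)/2 × 1 = 7.99
  Sum = 89.695 mcg/mL·hr
Extrapolated tail: C_last / k_e = 6.98 / 0.254 = 27.480
AUC_0→∞ = 89.695 + 27.480 = 117.175 mcg/mL·hr

AUC = 117 mcg/mL·hr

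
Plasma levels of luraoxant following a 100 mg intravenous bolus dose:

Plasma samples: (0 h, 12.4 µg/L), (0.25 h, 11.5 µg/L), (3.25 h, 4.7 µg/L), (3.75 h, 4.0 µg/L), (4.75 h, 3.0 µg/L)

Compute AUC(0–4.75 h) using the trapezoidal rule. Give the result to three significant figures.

Trapezoidal AUC_0→4.75:
  [0→0.25]: (12.4+11.5)/2 × 0.25 = 2.9875
  [0.25→3.25]: (11.5+4.7)/2 × 3 = 24.3
  [3.25→3.75]: (4.7+4.0)/2 × 0.5 = 2.175
  [3.75→4.75]: (4.0+3.0)/2 × 1 = 3.5
  Sum = 32.9625 µg/L·h

AUC = 33.0 µg/L·h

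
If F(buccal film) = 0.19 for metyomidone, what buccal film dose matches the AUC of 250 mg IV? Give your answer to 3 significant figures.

For equal systemic exposure: F × D_ev = D_iv
D_ev = D_iv / F = 250 / 0.19 = 1315.79 mg

D_buccal = 1320 mg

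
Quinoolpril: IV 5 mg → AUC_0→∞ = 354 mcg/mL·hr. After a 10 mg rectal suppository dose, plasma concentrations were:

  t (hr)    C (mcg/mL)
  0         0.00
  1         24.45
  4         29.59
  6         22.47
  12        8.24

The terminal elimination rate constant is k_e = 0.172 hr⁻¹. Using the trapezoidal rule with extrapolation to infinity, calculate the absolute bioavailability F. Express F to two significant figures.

Trapezoidal AUC_0→12 (rectal suppository):
  [0→1]: (0.00+24.45)/2 × 1 = 12.225
  [1→4]: (24.45+29.59)/2 × 3 = 81.06
  [4→6]: (29.59+22.47)/2 × 2 = 52.06
  [6→12]: (22.47+8.24)/2 × 6 = 92.13
  Sum = 237.475 mcg/mL·hr
Tail: C_last/k_e = 8.24/0.172 = 47.907
AUC_0→∞ (rectal suppository) = 237.475 + 47.907 = 285.382 mcg/mL·hr
F = (AUC_ev/D_ev)/(AUC_iv/D_iv) = (285.382/10)/(354/5) = 28.5382/70.8 = 0.4031

F = 0.40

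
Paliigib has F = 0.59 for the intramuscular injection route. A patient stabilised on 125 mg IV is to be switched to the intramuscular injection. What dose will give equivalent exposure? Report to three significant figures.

D_intramuscular = 212 mg

For equal systemic exposure: F × D_ev = D_iv
D_ev = D_iv / F = 125 / 0.59 = 211.864 mg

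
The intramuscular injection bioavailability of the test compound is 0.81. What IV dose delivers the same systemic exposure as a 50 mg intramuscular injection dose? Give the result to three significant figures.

Systemic exposure from an extravascular dose = F × D_ev, so the equivalent IV dose is F × D_ev.
D_iv = F × D_ev = 0.81 × 50 = 40.5 mg

D_iv = 40.5 mg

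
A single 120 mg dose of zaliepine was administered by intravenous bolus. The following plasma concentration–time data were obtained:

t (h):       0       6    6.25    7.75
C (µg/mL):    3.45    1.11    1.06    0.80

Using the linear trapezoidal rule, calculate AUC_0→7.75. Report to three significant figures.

AUC = 15.3 µg/mL·h

Trapezoidal AUC_0→7.75:
  [0→6]: (3.45+1.11)/2 × 6 = 13.68
  [6→6.25]: (1.11+1.06)/2 × 0.25 = 0.27125
  [6.25→7.75]: (1.06+0.80)/2 × 1.5 = 1.395
  Sum = 15.34625 µg/mL·h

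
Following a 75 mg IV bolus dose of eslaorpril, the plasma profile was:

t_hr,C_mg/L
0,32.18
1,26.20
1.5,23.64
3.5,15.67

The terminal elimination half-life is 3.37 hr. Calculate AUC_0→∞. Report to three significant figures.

Trapezoidal AUC_0→3.5:
  [0→1]: (32.18+26.20)/2 × 1 = 29.19
  [1→1.5]: (26.20+23.64)/2 × 0.5 = 12.46
  [1.5→3.5]: (23.64+15.67)/2 × 2 = 39.31
  Sum = 80.96 mg/L·hr
k_e = ln2 / t½ = 0.693147 / 3.37 = 0.2057 hr^-1
Extrapolated tail: C_last / k_e = 15.67 / 0.2057 = 76.179
AUC_0→∞ = 80.96 + 76.179 = 157.139 mg/L·hr

AUC = 157 mg/L·hr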